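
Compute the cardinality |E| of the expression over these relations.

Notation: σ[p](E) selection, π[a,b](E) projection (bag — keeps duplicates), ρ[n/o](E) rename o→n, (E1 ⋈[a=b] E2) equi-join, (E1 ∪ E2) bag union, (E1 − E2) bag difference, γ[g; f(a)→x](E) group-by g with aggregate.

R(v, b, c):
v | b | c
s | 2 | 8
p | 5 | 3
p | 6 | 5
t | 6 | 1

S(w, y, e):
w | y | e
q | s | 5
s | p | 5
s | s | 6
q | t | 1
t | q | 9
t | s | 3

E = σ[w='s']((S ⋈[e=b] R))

Subexpression sizes:
  S → 6
  R → 4
  (S ⋈[e=b] R) → 4
  σ[w='s']((S ⋈[e=b] R)) → 3

|E| = 3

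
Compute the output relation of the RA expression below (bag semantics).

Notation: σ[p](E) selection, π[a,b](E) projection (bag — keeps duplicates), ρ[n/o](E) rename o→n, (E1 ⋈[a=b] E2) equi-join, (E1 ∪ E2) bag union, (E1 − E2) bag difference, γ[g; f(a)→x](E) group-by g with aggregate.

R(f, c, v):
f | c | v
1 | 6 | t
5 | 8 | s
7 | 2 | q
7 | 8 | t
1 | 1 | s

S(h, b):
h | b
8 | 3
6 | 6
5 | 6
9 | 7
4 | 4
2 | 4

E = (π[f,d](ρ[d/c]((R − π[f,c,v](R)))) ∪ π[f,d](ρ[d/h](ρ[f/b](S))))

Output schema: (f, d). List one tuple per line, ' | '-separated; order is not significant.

Row counts bottom-up:
  R → 5
  R → 5
  π[f,c,v](R) → 5
  (R − π[f,c,v](R)) → 0
  ρ[d/c]((R − π[f,c,v](R))) → 0
  π[f,d](ρ[d/c]((R − π[f,c,v](R)))) → 0
  S → 6
  ρ[f/b](S) → 6
  ρ[d/h](ρ[f/b](S)) → 6
  π[f,d](ρ[d/h](ρ[f/b](S))) → 6
  (π[f,d](ρ[d/c]((R − π[f,c,v](R)))) ∪ π[f,d](ρ[d/h](ρ[f/b](S)))) → 6

== RESULT ==
f | d
3 | 8
4 | 2
4 | 4
6 | 5
6 | 6
7 | 9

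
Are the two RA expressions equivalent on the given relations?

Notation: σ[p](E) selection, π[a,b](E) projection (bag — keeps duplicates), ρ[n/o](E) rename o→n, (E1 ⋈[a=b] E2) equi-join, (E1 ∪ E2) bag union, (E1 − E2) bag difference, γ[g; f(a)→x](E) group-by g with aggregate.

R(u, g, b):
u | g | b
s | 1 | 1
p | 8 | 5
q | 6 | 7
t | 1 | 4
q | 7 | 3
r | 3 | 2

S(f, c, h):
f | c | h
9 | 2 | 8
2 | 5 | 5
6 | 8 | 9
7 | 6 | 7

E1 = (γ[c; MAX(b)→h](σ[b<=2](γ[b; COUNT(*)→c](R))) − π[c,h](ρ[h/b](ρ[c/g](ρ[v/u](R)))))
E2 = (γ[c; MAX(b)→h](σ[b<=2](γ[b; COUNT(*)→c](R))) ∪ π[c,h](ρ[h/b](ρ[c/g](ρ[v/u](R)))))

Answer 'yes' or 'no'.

E1 row counts bottom-up:
  R → 6
  γ[b; COUNT(*)→c](R) → 6
  σ[b<=2](γ[b; COUNT(*)→c](R)) → 2
  γ[c; MAX(b)→h](σ[b<=2](γ[b; COUNT(*)→c](R))) → 1
  R → 6
  ρ[v/u](R) → 6
  ρ[c/g](ρ[v/u](R)) → 6
  ρ[h/b](ρ[c/g](ρ[v/u](R))) → 6
  π[c,h](ρ[h/b](ρ[c/g](ρ[v/u](R)))) → 6
  (γ[c; MAX(b)→h](σ[b<=2](γ[b; COUNT(*)→c](R))) − π[c,h](ρ[h/b](ρ[c/g](ρ[v/u](R))))) → 1
E2 row counts bottom-up:
  R → 6
  γ[b; COUNT(*)→c](R) → 6
  σ[b<=2](γ[b; COUNT(*)→c](R)) → 2
  γ[c; MAX(b)→h](σ[b<=2](γ[b; COUNT(*)→c](R))) → 1
  R → 6
  ρ[v/u](R) → 6
  ρ[c/g](ρ[v/u](R)) → 6
  ρ[h/b](ρ[c/g](ρ[v/u](R))) → 6
  π[c,h](ρ[h/b](ρ[c/g](ρ[v/u](R)))) → 6
  (γ[c; MAX(b)→h](σ[b<=2](γ[b; COUNT(*)→c](R))) ∪ π[c,h](ρ[h/b](ρ[c/g](ρ[v/u](R))))) → 7

E1 result:
c | h
1 | 2
E2 result:
c | h
1 | 1
1 | 2
1 | 4
3 | 2
6 | 7
7 | 3
8 | 5
Witness: (1, 1) appears 0× in E1 but 1× in E2.

no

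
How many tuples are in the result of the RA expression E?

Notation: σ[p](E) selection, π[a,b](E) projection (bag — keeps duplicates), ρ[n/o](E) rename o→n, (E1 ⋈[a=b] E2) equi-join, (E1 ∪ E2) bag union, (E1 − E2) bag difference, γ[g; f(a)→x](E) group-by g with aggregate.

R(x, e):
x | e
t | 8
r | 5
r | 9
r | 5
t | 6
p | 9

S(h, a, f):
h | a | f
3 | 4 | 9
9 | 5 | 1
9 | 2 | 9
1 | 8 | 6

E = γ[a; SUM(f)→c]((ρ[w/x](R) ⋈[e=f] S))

Per-node cardinality:
  R → 6
  ρ[w/x](R) → 6
  S → 4
  (ρ[w/x](R) ⋈[e=f] S) → 5
  γ[a; SUM(f)→c]((ρ[w/x](R) ⋈[e=f] S)) → 3

|E| = 3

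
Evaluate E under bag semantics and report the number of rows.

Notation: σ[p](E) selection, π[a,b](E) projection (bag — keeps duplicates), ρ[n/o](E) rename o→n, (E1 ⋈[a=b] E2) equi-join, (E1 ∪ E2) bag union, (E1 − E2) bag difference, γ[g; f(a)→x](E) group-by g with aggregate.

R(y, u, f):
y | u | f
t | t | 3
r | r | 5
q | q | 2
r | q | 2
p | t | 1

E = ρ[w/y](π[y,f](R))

Subexpression sizes:
  R → 5
  π[y,f](R) → 5
  ρ[w/y](π[y,f](R)) → 5

|E| = 5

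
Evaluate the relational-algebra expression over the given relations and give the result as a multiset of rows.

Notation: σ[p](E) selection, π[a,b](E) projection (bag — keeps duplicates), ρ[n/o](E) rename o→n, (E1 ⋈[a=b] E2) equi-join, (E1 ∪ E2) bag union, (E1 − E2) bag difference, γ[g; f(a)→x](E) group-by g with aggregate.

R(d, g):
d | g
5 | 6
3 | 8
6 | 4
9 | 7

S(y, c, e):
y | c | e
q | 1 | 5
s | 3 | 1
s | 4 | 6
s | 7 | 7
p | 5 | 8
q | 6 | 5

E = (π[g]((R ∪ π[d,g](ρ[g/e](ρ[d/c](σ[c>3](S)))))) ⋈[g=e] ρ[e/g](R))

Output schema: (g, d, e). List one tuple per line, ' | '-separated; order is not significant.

Stepwise |·|:
  R → 4
  S → 6
  σ[c>3](S) → 4
  ρ[d/c](σ[c>3](S)) → 4
  ρ[g/e](ρ[d/c](σ[c>3](S))) → 4
  π[d,g](ρ[g/e](ρ[d/c](σ[c>3](S)))) → 4
  (R ∪ π[d,g](ρ[g/e](ρ[d/c](σ[c>3](S))))) → 8
  π[g]((R ∪ π[d,g](ρ[g/e](ρ[d/c](σ[c>3](S)))))) → 8
  R → 4
  ρ[e/g](R) → 4
  (π[g]((R ∪ π[d,g](ρ[g/e](ρ[d/c](σ[c>3](S)))))) ⋈[g=e] ρ[e/g](R)) → 7

== RESULT ==
g | d | e
4 | 6 | 4
6 | 5 | 6
6 | 5 | 6
7 | 9 | 7
7 | 9 | 7
8 | 3 | 8
8 | 3 | 8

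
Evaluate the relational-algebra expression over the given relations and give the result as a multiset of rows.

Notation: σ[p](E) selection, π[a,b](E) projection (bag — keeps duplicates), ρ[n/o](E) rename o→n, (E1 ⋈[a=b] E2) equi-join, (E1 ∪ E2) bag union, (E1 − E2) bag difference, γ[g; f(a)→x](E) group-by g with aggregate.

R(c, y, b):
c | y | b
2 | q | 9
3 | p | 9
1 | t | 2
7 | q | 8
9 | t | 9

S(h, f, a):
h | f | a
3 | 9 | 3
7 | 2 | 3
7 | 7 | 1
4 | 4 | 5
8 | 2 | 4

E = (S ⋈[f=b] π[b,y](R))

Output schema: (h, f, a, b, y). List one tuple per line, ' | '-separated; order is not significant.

Per-node cardinality:
  S → 5
  R → 5
  π[b,y](R) → 5
  (S ⋈[f=b] π[b,y](R)) → 5

== RESULT ==
h | f | a | b | y
3 | 9 | 3 | 9 | p
3 | 9 | 3 | 9 | q
3 | 9 | 3 | 9 | t
7 | 2 | 3 | 2 | t
8 | 2 | 4 | 2 | t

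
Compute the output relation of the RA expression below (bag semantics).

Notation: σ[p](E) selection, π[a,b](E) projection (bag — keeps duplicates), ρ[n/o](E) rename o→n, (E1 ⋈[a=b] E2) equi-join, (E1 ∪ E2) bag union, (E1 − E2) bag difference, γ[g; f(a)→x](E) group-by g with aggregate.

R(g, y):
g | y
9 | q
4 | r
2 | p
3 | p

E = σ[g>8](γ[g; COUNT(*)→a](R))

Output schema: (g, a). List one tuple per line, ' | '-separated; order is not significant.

Row counts bottom-up:
  R → 4
  γ[g; COUNT(*)→a](R) → 4
  σ[g>8](γ[g; COUNT(*)→a](R)) → 1

== RESULT ==
g | a
9 | 1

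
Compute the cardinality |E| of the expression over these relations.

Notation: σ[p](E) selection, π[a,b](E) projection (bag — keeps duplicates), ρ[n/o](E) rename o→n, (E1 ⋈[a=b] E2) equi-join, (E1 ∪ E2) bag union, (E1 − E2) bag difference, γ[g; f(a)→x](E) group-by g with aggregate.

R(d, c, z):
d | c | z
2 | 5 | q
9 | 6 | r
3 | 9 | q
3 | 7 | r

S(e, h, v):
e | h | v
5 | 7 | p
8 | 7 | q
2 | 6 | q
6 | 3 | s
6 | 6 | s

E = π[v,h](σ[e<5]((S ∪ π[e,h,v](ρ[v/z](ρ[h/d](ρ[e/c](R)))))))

Per-node cardinality:
  S → 5
  R → 4
  ρ[e/c](R) → 4
  ρ[h/d](ρ[e/c](R)) → 4
  ρ[v/z](ρ[h/d](ρ[e/c](R))) → 4
  π[e,h,v](ρ[v/z](ρ[h/d](ρ[e/c](R)))) → 4
  (S ∪ π[e,h,v](ρ[v/z](ρ[h/d](ρ[e/c](R))))) → 9
  σ[e<5]((S ∪ π[e,h,v](ρ[v/z](ρ[h/d](ρ[e/c](R)))))) → 1
  π[v,h](σ[e<5]((S ∪ π[e,h,v](ρ[v/z](ρ[h/d](ρ[e/c](R))))))) → 1

|E| = 1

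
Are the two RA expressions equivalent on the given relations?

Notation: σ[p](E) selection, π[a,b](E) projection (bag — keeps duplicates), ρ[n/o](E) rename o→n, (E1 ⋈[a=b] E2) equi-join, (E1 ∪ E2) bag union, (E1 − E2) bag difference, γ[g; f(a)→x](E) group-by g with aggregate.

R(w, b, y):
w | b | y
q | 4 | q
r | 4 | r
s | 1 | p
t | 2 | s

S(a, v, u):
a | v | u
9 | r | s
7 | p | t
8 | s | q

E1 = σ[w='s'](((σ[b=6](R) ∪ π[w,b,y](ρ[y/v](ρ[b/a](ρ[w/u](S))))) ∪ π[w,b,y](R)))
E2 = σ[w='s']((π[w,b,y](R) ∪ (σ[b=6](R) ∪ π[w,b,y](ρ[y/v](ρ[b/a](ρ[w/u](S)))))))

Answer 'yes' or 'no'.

E1 stepwise |·|:
  R → 4
  σ[b=6](R) → 0
  S → 3
  ρ[w/u](S) → 3
  ρ[b/a](ρ[w/u](S)) → 3
  ρ[y/v](ρ[b/a](ρ[w/u](S))) → 3
  π[w,b,y](ρ[y/v](ρ[b/a](ρ[w/u](S)))) → 3
  (σ[b=6](R) ∪ π[w,b,y](ρ[y/v](ρ[b/a](ρ[w/u](S))))) → 3
  R → 4
  π[w,b,y](R) → 4
  ((σ[b=6](R) ∪ π[w,b,y](ρ[y/v](ρ[b/a](ρ[w/u](S))))) ∪ π[w,b,y](R)) → 7
  σ[w='s'](((σ[b=6](R) ∪ π[w,b,y](ρ[y/v](ρ[b/a](ρ[w/u](S))))) ∪ π[w,b,y](R))) → 2
E2 stepwise |·|:
  R → 4
  π[w,b,y](R) → 4
  R → 4
  σ[b=6](R) → 0
  S → 3
  ρ[w/u](S) → 3
  ρ[b/a](ρ[w/u](S)) → 3
  ρ[y/v](ρ[b/a](ρ[w/u](S))) → 3
  π[w,b,y](ρ[y/v](ρ[b/a](ρ[w/u](S)))) → 3
  (σ[b=6](R) ∪ π[w,b,y](ρ[y/v](ρ[b/a](ρ[w/u](S))))) → 3
  (π[w,b,y](R) ∪ (σ[b=6](R) ∪ π[w,b,y](ρ[y/v](ρ[b/a](ρ[w/u](S)))))) → 7
  σ[w='s']((π[w,b,y](R) ∪ (σ[b=6](R) ∪ π[w,b,y](ρ[y/v](ρ[b/a](ρ[w/u](S))))))) → 2

E1 and E2 produce the same multiset:
w | b | y
s | 1 | p
s | 9 | r

yes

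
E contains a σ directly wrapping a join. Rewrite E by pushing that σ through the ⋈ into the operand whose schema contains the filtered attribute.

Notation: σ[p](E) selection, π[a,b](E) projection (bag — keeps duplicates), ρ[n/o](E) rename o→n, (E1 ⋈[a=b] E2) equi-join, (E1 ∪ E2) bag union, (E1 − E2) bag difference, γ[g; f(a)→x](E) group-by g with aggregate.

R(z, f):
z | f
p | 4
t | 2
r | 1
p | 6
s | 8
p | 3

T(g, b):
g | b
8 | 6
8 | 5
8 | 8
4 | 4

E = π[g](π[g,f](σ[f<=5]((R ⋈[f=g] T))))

σ filters on f, owned by the left side.
E' = π[g](π[g,f]((σ[f<=5](R) ⋈[f=g] T)))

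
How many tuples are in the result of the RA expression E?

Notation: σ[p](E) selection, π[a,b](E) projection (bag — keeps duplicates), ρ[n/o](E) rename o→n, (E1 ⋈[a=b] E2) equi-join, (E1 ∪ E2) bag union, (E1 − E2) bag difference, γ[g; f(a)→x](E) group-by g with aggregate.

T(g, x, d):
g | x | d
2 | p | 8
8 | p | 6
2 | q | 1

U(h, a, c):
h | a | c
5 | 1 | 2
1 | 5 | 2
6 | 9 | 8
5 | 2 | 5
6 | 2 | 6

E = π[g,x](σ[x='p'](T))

Per-node cardinality:
  T → 3
  σ[x='p'](T) → 2
  π[g,x](σ[x='p'](T)) → 2

|E| = 2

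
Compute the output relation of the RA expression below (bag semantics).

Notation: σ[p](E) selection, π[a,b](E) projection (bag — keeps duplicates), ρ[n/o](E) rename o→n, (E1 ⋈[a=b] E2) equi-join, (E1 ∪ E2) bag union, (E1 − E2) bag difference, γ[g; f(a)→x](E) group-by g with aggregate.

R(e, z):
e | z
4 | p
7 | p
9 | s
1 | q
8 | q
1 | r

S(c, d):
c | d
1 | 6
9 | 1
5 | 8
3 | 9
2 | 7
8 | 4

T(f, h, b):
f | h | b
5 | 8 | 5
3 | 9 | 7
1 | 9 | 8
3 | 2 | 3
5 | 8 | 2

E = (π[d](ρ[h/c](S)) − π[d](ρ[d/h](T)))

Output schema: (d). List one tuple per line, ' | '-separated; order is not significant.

Row counts bottom-up:
  S → 6
  ρ[h/c](S) → 6
  π[d](ρ[h/c](S)) → 6
  T → 5
  ρ[d/h](T) → 5
  π[d](ρ[d/h](T)) → 5
  (π[d](ρ[h/c](S)) − π[d](ρ[d/h](T))) → 4

== RESULT ==
d
1
4
6
7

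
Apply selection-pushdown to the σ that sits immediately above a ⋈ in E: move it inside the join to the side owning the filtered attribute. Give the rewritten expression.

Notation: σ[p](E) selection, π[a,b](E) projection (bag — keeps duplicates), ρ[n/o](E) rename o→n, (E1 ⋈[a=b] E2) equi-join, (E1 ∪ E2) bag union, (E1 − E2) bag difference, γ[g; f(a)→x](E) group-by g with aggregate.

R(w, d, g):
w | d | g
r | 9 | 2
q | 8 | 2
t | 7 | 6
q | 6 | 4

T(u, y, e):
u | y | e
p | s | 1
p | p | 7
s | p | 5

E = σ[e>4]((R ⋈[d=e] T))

σ filters on e, owned by the right side.
E' = (R ⋈[d=e] σ[e>4](T))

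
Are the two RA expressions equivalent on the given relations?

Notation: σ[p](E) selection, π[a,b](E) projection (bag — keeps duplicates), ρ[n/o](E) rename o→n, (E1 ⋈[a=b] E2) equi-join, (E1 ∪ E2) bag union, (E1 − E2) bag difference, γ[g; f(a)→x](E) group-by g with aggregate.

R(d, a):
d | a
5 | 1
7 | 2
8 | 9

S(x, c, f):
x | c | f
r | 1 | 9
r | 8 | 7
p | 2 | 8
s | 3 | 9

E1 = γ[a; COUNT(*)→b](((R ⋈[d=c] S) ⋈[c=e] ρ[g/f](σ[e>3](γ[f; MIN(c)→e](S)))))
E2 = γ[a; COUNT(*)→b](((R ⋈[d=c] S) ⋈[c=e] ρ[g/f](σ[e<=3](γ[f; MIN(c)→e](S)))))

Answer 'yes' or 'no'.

E1 subexpression sizes:
  R → 3
  S → 4
  (R ⋈[d=c] S) → 1
  S → 4
  γ[f; MIN(c)→e](S) → 3
  σ[e>3](γ[f; MIN(c)→e](S)) → 1
  ρ[g/f](σ[e>3](γ[f; MIN(c)→e](S))) → 1
  ((R ⋈[d=c] S) ⋈[c=e] ρ[g/f](σ[e>3](γ[f; MIN(c)→e](S)))) → 1
  γ[a; COUNT(*)→b](((R ⋈[d=c] S) ⋈[c=e] ρ[g/f](σ[e>3](γ[f; MIN(c)→e](S))))) → 1
E2 subexpression sizes:
  R → 3
  S → 4
  (R ⋈[d=c] S) → 1
  S → 4
  γ[f; MIN(c)→e](S) → 3
  σ[e<=3](γ[f; MIN(c)→e](S)) → 2
  ρ[g/f](σ[e<=3](γ[f; MIN(c)→e](S))) → 2
  ((R ⋈[d=c] S) ⋈[c=e] ρ[g/f](σ[e<=3](γ[f; MIN(c)→e](S)))) → 0
  γ[a; COUNT(*)→b](((R ⋈[d=c] S) ⋈[c=e] ρ[g/f](σ[e<=3](γ[f; MIN(c)→e](S))))) → 0

E1 result:
a | b
9 | 1
E2 result:
a | b
(0 rows)
Witness: (9, 1) appears 1× in E1 but 0× in E2.

no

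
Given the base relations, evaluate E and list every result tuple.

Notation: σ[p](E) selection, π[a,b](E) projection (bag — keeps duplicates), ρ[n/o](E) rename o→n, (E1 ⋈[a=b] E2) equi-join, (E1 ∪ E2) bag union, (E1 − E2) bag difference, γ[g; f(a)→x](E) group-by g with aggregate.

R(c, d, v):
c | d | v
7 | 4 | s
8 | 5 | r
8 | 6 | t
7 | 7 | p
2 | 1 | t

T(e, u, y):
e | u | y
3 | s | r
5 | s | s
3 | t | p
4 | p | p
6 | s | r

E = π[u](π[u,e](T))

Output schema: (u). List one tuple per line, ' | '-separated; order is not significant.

Per-node cardinality:
  T → 5
  π[u,e](T) → 5
  π[u](π[u,e](T)) → 5

== RESULT ==
u
p
s
s
s
t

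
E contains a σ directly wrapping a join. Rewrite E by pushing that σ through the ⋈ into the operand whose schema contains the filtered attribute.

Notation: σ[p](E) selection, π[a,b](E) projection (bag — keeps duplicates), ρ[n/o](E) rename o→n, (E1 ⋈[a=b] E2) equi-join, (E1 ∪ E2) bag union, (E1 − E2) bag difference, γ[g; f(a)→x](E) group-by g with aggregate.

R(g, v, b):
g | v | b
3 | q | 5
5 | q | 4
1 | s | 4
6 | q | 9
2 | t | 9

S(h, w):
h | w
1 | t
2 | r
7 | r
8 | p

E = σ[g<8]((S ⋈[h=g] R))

σ filters on g, owned by the right side.
E' = (S ⋈[h=g] σ[g<8](R))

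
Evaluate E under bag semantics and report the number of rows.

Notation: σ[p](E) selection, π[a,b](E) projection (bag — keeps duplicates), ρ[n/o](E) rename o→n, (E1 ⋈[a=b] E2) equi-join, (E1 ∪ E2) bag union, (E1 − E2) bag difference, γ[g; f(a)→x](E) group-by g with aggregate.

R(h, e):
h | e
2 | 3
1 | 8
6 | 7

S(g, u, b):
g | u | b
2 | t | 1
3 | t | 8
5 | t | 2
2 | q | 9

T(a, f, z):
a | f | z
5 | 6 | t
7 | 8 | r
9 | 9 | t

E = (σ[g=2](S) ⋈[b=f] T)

Subexpression sizes:
  S → 4
  σ[g=2](S) → 2
  T → 3
  (σ[g=2](S) ⋈[b=f] T) → 1

|E| = 1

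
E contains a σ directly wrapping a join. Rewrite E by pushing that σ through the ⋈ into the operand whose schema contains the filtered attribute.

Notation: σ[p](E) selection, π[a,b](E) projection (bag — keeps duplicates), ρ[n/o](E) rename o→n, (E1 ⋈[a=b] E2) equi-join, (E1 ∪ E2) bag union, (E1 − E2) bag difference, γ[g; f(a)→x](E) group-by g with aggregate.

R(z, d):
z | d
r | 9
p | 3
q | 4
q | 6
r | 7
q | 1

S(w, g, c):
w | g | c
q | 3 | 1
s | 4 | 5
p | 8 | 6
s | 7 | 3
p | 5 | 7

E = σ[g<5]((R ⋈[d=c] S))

σ filters on g, owned by the right side.
E' = (R ⋈[d=c] σ[g<5](S))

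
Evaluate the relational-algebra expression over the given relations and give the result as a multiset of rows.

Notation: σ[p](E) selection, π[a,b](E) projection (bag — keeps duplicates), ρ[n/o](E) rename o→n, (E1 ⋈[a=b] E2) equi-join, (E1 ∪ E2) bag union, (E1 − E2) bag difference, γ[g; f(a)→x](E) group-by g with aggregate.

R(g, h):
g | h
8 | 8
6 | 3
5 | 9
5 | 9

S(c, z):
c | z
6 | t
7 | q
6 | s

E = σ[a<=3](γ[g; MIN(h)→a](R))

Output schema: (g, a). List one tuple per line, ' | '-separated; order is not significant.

Stepwise |·|:
  R → 4
  γ[g; MIN(h)→a](R) → 3
  σ[a<=3](γ[g; MIN(h)→a](R)) → 1

== RESULT ==
g | a
6 | 3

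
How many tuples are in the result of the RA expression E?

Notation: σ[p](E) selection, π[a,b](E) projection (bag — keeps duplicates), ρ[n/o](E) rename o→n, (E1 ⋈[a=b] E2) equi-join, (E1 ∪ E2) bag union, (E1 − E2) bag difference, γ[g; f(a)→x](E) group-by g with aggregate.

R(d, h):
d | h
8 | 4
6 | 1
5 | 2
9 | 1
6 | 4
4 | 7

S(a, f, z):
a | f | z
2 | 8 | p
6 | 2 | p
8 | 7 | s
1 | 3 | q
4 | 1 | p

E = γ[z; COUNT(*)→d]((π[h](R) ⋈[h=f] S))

Stepwise |·|:
  R → 6
  π[h](R) → 6
  S → 5
  (π[h](R) ⋈[h=f] S) → 4
  γ[z; COUNT(*)→d]((π[h](R) ⋈[h=f] S)) → 2

|E| = 2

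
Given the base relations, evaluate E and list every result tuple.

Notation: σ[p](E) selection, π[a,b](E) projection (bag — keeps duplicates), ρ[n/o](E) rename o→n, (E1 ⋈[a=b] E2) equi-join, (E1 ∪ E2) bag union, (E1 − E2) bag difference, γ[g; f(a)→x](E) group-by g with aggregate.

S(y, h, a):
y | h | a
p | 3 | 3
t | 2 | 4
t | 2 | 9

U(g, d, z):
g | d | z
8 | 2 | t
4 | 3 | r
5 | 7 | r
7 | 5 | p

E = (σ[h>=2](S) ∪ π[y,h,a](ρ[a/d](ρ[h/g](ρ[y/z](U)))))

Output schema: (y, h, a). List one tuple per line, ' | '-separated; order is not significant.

Stepwise |·|:
  S → 3
  σ[h>=2](S) → 3
  U → 4
  ρ[y/z](U) → 4
  ρ[h/g](ρ[y/z](U)) → 4
  ρ[a/d](ρ[h/g](ρ[y/z](U))) → 4
  π[y,h,a](ρ[a/d](ρ[h/g](ρ[y/z](U)))) → 4
  (σ[h>=2](S) ∪ π[y,h,a](ρ[a/d](ρ[h/g](ρ[y/z](U))))) → 7

== RESULT ==
y | h | a
p | 3 | 3
p | 7 | 5
r | 4 | 3
r | 5 | 7
t | 2 | 4
t | 2 | 9
t | 8 | 2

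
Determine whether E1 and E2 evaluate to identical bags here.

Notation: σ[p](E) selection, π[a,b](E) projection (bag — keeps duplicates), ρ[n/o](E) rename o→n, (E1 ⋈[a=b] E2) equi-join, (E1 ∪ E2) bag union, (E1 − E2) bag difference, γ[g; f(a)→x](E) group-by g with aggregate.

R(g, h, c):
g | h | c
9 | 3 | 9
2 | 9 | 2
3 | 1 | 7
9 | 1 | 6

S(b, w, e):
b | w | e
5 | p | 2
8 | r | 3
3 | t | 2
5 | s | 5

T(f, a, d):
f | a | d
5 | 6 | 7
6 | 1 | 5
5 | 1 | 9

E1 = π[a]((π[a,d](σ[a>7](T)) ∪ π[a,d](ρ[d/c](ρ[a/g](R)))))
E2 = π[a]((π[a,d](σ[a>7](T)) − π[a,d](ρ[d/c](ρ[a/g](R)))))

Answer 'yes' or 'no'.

E1 row counts bottom-up:
  T → 3
  σ[a>7](T) → 0
  π[a,d](σ[a>7](T)) → 0
  R → 4
  ρ[a/g](R) → 4
  ρ[d/c](ρ[a/g](R)) → 4
  π[a,d](ρ[d/c](ρ[a/g](R))) → 4
  (π[a,d](σ[a>7](T)) ∪ π[a,d](ρ[d/c](ρ[a/g](R)))) → 4
  π[a]((π[a,d](σ[a>7](T)) ∪ π[a,d](ρ[d/c](ρ[a/g](R))))) → 4
E2 row counts bottom-up:
  T → 3
  σ[a>7](T) → 0
  π[a,d](σ[a>7](T)) → 0
  R → 4
  ρ[a/g](R) → 4
  ρ[d/c](ρ[a/g](R)) → 4
  π[a,d](ρ[d/c](ρ[a/g](R))) → 4
  (π[a,d](σ[a>7](T)) − π[a,d](ρ[d/c](ρ[a/g](R)))) → 0
  π[a]((π[a,d](σ[a>7](T)) − π[a,d](ρ[d/c](ρ[a/g](R))))) → 0

E1 result:
a
2
3
9
9
E2 result:
a
(0 rows)
Witness: (2,) appears 1× in E1 but 0× in E2.

no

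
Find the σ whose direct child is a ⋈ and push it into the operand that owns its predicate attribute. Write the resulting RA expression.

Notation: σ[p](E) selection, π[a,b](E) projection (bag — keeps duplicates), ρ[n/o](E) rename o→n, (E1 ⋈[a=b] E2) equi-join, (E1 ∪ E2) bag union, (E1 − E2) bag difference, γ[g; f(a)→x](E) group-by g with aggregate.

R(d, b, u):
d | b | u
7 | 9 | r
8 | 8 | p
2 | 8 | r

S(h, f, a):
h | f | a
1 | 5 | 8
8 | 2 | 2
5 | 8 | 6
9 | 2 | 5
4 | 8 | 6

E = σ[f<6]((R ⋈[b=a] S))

σ filters on f, owned by the right side.
E' = (R ⋈[b=a] σ[f<6](S))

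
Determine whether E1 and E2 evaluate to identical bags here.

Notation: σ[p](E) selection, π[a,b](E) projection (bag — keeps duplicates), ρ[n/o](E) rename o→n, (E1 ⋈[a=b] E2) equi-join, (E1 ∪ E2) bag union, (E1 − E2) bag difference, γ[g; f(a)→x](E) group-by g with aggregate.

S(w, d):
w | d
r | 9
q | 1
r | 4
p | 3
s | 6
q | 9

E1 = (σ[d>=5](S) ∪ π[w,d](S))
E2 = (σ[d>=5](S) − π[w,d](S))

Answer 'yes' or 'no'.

E1 stepwise |·|:
  S → 6
  σ[d>=5](S) → 3
  S → 6
  π[w,d](S) → 6
  (σ[d>=5](S) ∪ π[w,d](S)) → 9
E2 stepwise |·|:
  S → 6
  σ[d>=5](S) → 3
  S → 6
  π[w,d](S) → 6
  (σ[d>=5](S) − π[w,d](S)) → 0

E1 result:
w | d
p | 3
q | 1
q | 9
q | 9
r | 4
r | 9
r | 9
s | 6
s | 6
E2 result:
w | d
(0 rows)
Witness: ('s', 6) appears 2× in E1 but 0× in E2.

no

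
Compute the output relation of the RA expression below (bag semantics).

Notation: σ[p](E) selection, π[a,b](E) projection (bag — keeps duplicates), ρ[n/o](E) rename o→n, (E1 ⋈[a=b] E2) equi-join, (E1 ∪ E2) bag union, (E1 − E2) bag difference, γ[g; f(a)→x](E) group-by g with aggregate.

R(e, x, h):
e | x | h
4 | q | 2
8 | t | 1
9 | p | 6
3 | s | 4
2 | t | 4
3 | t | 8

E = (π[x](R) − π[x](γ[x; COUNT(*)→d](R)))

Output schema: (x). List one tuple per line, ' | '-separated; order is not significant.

Row counts bottom-up:
  R → 6
  π[x](R) → 6
  R → 6
  γ[x; COUNT(*)→d](R) → 4
  π[x](γ[x; COUNT(*)→d](R)) → 4
  (π[x](R) − π[x](γ[x; COUNT(*)→d](R))) → 2

== RESULT ==
x
t
t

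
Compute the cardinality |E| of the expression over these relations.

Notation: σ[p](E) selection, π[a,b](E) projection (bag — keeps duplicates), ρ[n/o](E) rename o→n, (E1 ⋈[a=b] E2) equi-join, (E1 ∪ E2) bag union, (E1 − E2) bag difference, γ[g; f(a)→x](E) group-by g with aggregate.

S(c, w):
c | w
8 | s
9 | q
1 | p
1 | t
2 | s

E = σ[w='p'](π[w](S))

Stepwise |·|:
  S → 5
  π[w](S) → 5
  σ[w='p'](π[w](S)) → 1

|E| = 1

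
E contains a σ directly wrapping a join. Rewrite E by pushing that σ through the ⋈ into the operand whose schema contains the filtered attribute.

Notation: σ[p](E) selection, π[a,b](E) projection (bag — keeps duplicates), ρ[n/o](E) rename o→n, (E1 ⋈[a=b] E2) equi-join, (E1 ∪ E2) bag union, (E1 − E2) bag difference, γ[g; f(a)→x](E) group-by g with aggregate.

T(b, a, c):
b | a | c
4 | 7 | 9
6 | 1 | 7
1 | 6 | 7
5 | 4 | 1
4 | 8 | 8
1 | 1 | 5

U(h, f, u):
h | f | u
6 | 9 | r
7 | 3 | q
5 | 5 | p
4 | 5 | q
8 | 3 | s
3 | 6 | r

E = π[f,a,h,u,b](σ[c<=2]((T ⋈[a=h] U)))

σ filters on c, owned by the left side.
E' = π[f,a,h,u,b]((σ[c<=2](T) ⋈[a=h] U))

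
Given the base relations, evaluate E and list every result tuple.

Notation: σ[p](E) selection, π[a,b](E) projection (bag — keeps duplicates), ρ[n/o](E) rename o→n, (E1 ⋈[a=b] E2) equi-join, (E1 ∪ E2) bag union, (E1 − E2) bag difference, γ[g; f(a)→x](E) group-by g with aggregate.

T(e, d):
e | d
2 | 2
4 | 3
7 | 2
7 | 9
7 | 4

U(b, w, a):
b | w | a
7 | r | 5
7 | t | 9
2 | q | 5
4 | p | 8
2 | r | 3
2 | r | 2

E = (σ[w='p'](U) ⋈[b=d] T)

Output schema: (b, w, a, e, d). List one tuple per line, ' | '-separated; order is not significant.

Row counts bottom-up:
  U → 6
  σ[w='p'](U) → 1
  T → 5
  (σ[w='p'](U) ⋈[b=d] T) → 1

== RESULT ==
b | w | a | e | d
4 | p | 8 | 7 | 4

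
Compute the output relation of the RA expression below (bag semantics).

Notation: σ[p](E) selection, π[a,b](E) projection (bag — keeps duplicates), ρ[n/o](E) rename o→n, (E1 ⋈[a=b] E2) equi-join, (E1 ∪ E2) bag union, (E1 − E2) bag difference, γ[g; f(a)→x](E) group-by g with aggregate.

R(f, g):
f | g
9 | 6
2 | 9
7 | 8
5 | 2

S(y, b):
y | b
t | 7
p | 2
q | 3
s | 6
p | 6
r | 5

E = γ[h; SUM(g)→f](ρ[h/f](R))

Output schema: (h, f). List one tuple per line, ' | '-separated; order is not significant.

Stepwise |·|:
  R → 4
  ρ[h/f](R) → 4
  γ[h; SUM(g)→f](ρ[h/f](R)) → 4

== RESULT ==
h | f
2 | 9
5 | 2
7 | 8
9 | 6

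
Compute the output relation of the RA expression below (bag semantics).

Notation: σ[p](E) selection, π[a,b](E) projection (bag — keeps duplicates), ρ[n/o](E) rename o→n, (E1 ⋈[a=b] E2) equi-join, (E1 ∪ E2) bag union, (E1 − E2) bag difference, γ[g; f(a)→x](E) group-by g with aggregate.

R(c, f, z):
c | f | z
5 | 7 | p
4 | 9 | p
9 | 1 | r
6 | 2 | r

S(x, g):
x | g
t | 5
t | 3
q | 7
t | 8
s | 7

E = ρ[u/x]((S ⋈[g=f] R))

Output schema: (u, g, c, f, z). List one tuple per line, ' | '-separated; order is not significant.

Per-node cardinality:
  S → 5
  R → 4
  (S ⋈[g=f] R) → 2
  ρ[u/x]((S ⋈[g=f] R)) → 2

== RESULT ==
u | g | c | f | z
q | 7 | 5 | 7 | p
s | 7 | 5 | 7 | p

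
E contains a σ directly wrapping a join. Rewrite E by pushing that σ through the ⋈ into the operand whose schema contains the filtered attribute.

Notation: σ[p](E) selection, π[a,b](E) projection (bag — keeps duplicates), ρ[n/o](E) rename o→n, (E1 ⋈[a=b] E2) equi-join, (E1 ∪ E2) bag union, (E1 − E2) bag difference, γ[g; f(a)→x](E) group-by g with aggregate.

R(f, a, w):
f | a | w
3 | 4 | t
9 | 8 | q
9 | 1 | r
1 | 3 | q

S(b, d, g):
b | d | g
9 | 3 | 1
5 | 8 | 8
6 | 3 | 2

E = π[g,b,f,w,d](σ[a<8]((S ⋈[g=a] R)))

σ filters on a, owned by the right side.
E' = π[g,b,f,w,d]((S ⋈[g=a] σ[a<8](R)))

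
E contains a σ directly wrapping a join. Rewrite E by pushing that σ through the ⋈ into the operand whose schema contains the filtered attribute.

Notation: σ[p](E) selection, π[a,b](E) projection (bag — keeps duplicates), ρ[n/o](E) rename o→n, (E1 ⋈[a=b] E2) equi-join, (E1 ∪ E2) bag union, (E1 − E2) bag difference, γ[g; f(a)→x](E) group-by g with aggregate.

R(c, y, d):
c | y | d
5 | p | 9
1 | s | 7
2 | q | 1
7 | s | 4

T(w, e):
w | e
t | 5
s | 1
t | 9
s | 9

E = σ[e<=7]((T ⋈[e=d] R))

σ filters on e, owned by the left side.
E' = (σ[e<=7](T) ⋈[e=d] R)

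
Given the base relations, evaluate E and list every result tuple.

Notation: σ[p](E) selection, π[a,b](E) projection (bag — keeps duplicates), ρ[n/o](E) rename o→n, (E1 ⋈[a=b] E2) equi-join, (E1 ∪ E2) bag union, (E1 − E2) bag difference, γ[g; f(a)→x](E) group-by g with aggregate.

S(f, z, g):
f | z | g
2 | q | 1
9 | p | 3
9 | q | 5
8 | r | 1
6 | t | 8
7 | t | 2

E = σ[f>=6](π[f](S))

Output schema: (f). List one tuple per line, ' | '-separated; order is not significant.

Subexpression sizes:
  S → 6
  π[f](S) → 6
  σ[f>=6](π[f](S)) → 5

== RESULT ==
f
6
7
8
9
9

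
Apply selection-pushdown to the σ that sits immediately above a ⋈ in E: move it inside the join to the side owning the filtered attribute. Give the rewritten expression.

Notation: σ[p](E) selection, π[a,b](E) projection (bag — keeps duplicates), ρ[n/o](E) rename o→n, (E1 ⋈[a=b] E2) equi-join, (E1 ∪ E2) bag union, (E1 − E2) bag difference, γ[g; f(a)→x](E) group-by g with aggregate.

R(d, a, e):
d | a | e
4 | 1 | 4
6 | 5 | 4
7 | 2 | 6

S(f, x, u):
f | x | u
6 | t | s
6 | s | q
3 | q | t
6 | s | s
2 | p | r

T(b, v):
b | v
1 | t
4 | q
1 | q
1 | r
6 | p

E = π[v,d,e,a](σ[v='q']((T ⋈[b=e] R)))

σ filters on v, owned by the left side.
E' = π[v,d,e,a]((σ[v='q'](T) ⋈[b=e] R))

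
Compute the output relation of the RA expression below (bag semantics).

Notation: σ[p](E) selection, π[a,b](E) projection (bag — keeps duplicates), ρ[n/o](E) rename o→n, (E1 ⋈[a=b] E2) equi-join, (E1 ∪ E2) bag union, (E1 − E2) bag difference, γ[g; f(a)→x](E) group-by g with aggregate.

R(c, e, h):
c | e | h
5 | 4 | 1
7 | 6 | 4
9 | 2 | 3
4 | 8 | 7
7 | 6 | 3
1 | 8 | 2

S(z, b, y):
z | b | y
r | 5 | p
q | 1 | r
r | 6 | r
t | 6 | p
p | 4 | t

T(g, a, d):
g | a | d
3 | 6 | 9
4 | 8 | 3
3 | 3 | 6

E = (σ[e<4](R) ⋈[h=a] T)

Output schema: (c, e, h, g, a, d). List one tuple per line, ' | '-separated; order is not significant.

Subexpression sizes:
  R → 6
  σ[e<4](R) → 1
  T → 3
  (σ[e<4](R) ⋈[h=a] T) → 1

== RESULT ==
c | e | h | g | a | d
9 | 2 | 3 | 3 | 3 | 6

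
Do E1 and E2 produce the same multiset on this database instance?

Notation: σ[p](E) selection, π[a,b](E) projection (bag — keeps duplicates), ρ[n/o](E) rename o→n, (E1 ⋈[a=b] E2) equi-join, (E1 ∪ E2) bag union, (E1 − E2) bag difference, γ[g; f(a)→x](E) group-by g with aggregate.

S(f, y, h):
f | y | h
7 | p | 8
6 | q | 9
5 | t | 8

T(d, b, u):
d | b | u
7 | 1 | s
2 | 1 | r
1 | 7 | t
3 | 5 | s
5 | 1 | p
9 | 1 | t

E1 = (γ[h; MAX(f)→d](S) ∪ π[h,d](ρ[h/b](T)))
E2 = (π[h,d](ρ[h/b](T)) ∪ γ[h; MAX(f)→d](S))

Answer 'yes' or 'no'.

E1 row counts bottom-up:
  S → 3
  γ[h; MAX(f)→d](S) → 2
  T → 6
  ρ[h/b](T) → 6
  π[h,d](ρ[h/b](T)) → 6
  (γ[h; MAX(f)→d](S) ∪ π[h,d](ρ[h/b](T))) → 8
E2 row counts bottom-up:
  T → 6
  ρ[h/b](T) → 6
  π[h,d](ρ[h/b](T)) → 6
  S → 3
  γ[h; MAX(f)→d](S) → 2
  (π[h,d](ρ[h/b](T)) ∪ γ[h; MAX(f)→d](S)) → 8

E1 and E2 produce the same multiset:
h | d
1 | 2
1 | 5
1 | 7
1 | 9
5 | 3
7 | 1
8 | 7
9 | 6

yes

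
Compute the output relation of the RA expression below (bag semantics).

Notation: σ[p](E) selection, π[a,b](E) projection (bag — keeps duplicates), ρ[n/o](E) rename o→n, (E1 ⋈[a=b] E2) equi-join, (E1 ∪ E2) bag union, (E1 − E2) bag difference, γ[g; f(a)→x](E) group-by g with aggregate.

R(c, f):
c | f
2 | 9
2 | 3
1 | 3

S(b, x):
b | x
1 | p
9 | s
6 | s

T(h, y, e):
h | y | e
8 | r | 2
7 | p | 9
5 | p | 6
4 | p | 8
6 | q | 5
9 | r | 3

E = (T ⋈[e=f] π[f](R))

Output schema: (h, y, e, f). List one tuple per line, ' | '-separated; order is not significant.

Per-node cardinality:
  T → 6
  R → 3
  π[f](R) → 3
  (T ⋈[e=f] π[f](R)) → 3

== RESULT ==
h | y | e | f
7 | p | 9 | 9
9 | r | 3 | 3
9 | r | 3 | 3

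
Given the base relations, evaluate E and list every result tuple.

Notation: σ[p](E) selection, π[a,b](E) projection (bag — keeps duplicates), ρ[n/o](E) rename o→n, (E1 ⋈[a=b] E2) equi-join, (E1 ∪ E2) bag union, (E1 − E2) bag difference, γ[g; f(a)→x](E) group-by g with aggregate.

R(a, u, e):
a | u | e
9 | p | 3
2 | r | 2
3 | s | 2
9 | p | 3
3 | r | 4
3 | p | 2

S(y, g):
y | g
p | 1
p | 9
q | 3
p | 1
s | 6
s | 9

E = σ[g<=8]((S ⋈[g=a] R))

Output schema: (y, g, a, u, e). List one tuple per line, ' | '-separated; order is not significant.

Row counts bottom-up:
  S → 6
  R → 6
  (S ⋈[g=a] R) → 7
  σ[g<=8]((S ⋈[g=a] R)) → 3

== RESULT ==
y | g | a | u | e
q | 3 | 3 | p | 2
q | 3 | 3 | r | 4
q | 3 | 3 | s | 2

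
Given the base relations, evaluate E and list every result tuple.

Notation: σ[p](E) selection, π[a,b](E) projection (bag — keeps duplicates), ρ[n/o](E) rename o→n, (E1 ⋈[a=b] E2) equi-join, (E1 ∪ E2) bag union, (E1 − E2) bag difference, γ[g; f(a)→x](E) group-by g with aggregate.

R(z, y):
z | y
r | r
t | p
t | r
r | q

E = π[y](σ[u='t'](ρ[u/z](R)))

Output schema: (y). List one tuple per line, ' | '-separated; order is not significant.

Subexpression sizes:
  R → 4
  ρ[u/z](R) → 4
  σ[u='t'](ρ[u/z](R)) → 2
  π[y](σ[u='t'](ρ[u/z](R))) → 2

== RESULT ==
y
p
r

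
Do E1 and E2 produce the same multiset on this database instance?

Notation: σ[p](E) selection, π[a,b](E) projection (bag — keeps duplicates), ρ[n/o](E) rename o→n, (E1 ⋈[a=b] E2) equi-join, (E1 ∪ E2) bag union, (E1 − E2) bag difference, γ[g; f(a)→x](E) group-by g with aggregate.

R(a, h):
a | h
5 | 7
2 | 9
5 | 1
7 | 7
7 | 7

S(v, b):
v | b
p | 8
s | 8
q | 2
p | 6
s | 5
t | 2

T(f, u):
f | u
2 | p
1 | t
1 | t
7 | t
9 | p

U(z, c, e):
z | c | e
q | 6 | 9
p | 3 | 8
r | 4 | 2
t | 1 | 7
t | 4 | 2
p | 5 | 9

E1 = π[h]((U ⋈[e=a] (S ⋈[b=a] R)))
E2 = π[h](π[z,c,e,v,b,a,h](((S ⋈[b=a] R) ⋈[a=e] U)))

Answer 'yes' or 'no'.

E1 row counts bottom-up:
  U → 6
  S → 6
  R → 5
  (S ⋈[b=a] R) → 4
  (U ⋈[e=a] (S ⋈[b=a] R)) → 4
  π[h]((U ⋈[e=a] (S ⋈[b=a] R))) → 4
E2 row counts bottom-up:
  S → 6
  R → 5
  (S ⋈[b=a] R) → 4
  U → 6
  ((S ⋈[b=a] R) ⋈[a=e] U) → 4
  π[z,c,e,v,b,a,h](((S ⋈[b=a] R) ⋈[a=e] U)) → 4
  π[h](π[z,c,e,v,b,a,h](((S ⋈[b=a] R) ⋈[a=e] U))) → 4

E1 and E2 produce the same multiset:
h
9
9
9
9

yes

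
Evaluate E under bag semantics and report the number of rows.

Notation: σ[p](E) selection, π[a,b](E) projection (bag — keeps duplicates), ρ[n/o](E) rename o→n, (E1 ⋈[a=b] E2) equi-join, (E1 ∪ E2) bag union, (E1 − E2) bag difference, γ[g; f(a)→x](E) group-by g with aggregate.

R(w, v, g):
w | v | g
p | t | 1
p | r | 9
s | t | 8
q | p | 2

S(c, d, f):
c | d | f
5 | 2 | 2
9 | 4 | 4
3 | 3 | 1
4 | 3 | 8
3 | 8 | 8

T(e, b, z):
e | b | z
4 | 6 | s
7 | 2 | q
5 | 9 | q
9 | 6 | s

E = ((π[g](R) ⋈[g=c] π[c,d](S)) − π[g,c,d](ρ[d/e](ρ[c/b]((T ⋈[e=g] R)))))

Per-node cardinality:
  R → 4
  π[g](R) → 4
  S → 5
  π[c,d](S) → 5
  (π[g](R) ⋈[g=c] π[c,d](S)) → 1
  T → 4
  R → 4
  (T ⋈[e=g] R) → 1
  ρ[c/b]((T ⋈[e=g] R)) → 1
  ρ[d/e](ρ[c/b]((T ⋈[e=g] R))) → 1
  π[g,c,d](ρ[d/e](ρ[c/b]((T ⋈[e=g] R)))) → 1
  ((π[g](R) ⋈[g=c] π[c,d](S)) − π[g,c,d](ρ[d/e](ρ[c/b]((T ⋈[e=g] R))))) → 1

|E| = 1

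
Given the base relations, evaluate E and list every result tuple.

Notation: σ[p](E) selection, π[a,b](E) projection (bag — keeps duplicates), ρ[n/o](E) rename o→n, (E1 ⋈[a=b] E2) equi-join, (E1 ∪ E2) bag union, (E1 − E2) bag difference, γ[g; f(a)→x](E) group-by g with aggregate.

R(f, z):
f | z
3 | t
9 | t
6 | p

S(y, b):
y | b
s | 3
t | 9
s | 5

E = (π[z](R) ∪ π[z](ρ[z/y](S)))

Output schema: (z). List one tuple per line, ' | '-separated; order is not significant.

Subexpression sizes:
  R → 3
  π[z](R) → 3
  S → 3
  ρ[z/y](S) → 3
  π[z](ρ[z/y](S)) → 3
  (π[z](R) ∪ π[z](ρ[z/y](S))) → 6

== RESULT ==
z
p
s
s
t
t
t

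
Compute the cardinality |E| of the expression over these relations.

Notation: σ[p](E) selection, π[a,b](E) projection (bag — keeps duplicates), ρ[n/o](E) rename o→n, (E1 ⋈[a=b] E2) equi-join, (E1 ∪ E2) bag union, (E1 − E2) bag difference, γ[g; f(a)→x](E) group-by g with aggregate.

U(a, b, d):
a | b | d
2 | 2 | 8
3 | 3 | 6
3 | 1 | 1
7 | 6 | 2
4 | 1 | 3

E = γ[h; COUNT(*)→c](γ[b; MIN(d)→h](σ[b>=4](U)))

Per-node cardinality:
  U → 5
  σ[b>=4](U) → 1
  γ[b; MIN(d)→h](σ[b>=4](U)) → 1
  γ[h; COUNT(*)→c](γ[b; MIN(d)→h](σ[b>=4](U))) → 1

|E| = 1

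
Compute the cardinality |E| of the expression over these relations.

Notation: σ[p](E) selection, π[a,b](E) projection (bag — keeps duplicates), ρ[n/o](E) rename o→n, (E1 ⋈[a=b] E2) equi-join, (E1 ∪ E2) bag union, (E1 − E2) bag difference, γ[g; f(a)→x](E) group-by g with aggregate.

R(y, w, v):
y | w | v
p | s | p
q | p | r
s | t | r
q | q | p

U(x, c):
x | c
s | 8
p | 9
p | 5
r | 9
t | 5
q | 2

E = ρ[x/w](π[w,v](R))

Subexpression sizes:
  R → 4
  π[w,v](R) → 4
  ρ[x/w](π[w,v](R)) → 4

|E| = 4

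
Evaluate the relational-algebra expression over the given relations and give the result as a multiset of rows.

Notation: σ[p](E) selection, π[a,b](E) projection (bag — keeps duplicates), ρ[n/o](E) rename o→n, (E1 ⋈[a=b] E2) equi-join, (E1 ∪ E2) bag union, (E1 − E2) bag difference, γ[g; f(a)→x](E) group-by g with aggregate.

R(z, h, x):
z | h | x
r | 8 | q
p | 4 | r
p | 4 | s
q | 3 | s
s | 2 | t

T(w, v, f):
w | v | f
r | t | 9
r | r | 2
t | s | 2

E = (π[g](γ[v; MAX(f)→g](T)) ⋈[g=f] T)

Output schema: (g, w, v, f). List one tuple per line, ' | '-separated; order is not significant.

Row counts bottom-up:
  T → 3
  γ[v; MAX(f)→g](T) → 3
  π[g](γ[v; MAX(f)→g](T)) → 3
  T → 3
  (π[g](γ[v; MAX(f)→g](T)) ⋈[g=f] T) → 5

== RESULT ==
g | w | v | f
2 | r | r | 2
2 | r | r | 2
2 | t | s | 2
2 | t | s | 2
9 | r | t | 9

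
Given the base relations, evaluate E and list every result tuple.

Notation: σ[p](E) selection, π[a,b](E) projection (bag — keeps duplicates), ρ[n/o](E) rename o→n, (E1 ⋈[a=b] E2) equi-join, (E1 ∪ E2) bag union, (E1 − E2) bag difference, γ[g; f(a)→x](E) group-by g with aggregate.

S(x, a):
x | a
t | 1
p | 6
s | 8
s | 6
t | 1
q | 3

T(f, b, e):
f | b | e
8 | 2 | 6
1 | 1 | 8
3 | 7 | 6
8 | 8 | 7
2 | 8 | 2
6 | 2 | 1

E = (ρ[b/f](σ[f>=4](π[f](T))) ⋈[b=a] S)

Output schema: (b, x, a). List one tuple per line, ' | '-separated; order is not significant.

Subexpression sizes:
  T → 6
  π[f](T) → 6
  σ[f>=4](π[f](T)) → 3
  ρ[b/f](σ[f>=4](π[f](T))) → 3
  S → 6
  (ρ[b/f](σ[f>=4](π[f](T))) ⋈[b=a] S) → 4

== RESULT ==
b | x | a
6 | p | 6
6 | s | 6
8 | s | 8
8 | s | 8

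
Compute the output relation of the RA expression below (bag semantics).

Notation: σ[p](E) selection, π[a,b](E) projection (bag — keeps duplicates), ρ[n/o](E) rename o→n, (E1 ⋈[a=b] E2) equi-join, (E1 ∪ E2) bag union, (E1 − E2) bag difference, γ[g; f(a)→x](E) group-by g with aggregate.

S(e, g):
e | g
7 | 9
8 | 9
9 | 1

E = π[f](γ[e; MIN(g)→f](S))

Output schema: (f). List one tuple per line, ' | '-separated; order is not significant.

Subexpression sizes:
  S → 3
  γ[e; MIN(g)→f](S) → 3
  π[f](γ[e; MIN(g)→f](S)) → 3

== RESULT ==
f
1
9
9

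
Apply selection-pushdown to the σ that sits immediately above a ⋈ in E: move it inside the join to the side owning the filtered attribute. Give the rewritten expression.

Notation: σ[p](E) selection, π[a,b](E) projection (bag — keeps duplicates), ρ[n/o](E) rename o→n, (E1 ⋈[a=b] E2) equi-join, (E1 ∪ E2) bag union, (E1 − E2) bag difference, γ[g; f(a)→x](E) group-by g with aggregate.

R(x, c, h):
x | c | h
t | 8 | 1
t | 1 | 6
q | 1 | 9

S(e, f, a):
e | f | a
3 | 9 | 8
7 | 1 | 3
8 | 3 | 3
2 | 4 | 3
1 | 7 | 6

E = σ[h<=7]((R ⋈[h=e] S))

σ filters on h, owned by the left side.
E' = (σ[h<=7](R) ⋈[h=e] S)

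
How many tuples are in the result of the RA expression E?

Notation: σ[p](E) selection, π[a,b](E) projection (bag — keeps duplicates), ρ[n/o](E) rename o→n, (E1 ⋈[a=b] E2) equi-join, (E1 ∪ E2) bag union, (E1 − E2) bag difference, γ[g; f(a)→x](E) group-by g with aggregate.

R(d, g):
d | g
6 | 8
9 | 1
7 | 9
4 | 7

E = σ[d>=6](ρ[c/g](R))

Per-node cardinality:
  R → 4
  ρ[c/g](R) → 4
  σ[d>=6](ρ[c/g](R)) → 3

|E| = 3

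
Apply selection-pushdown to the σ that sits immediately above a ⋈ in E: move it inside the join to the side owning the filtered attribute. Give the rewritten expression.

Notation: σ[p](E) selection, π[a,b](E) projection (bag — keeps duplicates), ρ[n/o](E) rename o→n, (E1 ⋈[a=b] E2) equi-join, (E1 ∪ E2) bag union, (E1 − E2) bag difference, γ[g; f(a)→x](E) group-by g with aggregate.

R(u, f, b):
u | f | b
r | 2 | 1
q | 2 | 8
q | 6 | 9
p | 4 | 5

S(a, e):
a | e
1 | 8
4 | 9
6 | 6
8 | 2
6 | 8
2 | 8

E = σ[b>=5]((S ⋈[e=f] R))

σ filters on b, owned by the right side.
E' = (S ⋈[e=f] σ[b>=5](R))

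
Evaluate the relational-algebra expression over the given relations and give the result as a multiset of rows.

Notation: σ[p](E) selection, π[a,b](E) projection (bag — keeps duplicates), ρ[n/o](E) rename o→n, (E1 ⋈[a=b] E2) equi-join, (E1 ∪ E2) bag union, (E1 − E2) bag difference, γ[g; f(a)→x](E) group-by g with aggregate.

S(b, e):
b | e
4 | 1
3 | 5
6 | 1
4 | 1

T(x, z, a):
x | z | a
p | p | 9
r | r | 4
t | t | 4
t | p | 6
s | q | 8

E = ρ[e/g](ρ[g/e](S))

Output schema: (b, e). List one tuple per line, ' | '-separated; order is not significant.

Per-node cardinality:
  S → 4
  ρ[g/e](S) → 4
  ρ[e/g](ρ[g/e](S)) → 4

== RESULT ==
b | e
3 | 5
4 | 1
4 | 1
6 | 1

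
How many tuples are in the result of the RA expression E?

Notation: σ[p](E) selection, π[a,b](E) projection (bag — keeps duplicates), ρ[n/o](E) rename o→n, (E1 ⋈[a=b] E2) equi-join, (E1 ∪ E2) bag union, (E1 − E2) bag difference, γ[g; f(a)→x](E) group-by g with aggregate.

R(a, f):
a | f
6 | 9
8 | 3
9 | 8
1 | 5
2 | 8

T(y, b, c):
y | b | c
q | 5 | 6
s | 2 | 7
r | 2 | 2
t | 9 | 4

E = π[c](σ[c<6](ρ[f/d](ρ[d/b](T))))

Stepwise |·|:
  T → 4
  ρ[d/b](T) → 4
  ρ[f/d](ρ[d/b](T)) → 4
  σ[c<6](ρ[f/d](ρ[d/b](T))) → 2
  π[c](σ[c<6](ρ[f/d](ρ[d/b](T)))) → 2

|E| = 2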